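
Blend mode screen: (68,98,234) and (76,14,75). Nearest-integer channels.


Screen: C = 255 - (255-A)×(255-B)/255, rounded to nearest integer
R: 255 - (255-68)×(255-76)/255 = 255 - 33473/255 ≈ 255 - 131.267 = 123.733 → 124
G: 255 - (255-98)×(255-14)/255 = 255 - 37837/255 ≈ 255 - 148.380 = 106.620 → 107
B: 255 - (255-234)×(255-75)/255 = 255 - 3780/255 ≈ 255 - 14.824 = 240.176 → 240
= RGB(124, 107, 240)


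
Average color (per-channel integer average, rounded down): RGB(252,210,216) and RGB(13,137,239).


Midpoint: each channel = ⌊(C₁+C₂)/2⌋
R: ⌊(252+13)/2⌋ = 132
G: ⌊(210+137)/2⌋ = 173
B: ⌊(216+239)/2⌋ = 227
= RGB(132, 173, 227)


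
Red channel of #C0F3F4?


Color: #C0F3F4
R = C0 = 192
G = F3 = 243
B = F4 = 244
Red = 192


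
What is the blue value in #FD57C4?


Color: #FD57C4
R = FD = 253
G = 57 = 87
B = C4 = 196
Blue = 196


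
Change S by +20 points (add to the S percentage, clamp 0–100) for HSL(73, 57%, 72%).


Original S = 57%
Adjustment = +20 percentage points
New S = 57 + (20) = 77
Clamp to [0, 100] → 77
= HSL(73°, 77%, 72%)


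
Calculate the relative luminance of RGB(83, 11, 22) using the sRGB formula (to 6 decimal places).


Linearize each channel (sRGB transfer function): c = v/255; c_lin = c/12.92 if c ≤ 0.04045, else ((c+0.055)/1.055)^2.4
  R: 83/255 ≈ 0.325490 > 0.04045 → ((0.325490+0.055)/1.055)^2.4 ≈ 0.086500
  G: 11/255 ≈ 0.043137 > 0.04045 → ((0.043137+0.055)/1.055)^2.4 ≈ 0.003347
  B: 22/255 ≈ 0.086275 > 0.04045 → ((0.086275+0.055)/1.055)^2.4 ≈ 0.008023
R_lin = 0.086500, G_lin = 0.003347, B_lin = 0.008023
L = 0.2126×R + 0.7152×G + 0.0722×B
L = 0.2126×0.086500 + 0.7152×0.003347 + 0.0722×0.008023
L ≈ 0.021363


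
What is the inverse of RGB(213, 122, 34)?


Invert: (255-R, 255-G, 255-B)
R: 255-213 = 42
G: 255-122 = 133
B: 255-34 = 221
= RGB(42, 133, 221)


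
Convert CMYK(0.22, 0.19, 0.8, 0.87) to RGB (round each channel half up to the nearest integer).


R = 255 × (1-C) × (1-K) = 255 × 0.78 × 0.13 = 25.857 → 26
G = 255 × (1-M) × (1-K) = 255 × 0.81 × 0.13 = 26.8515 → 27
B = 255 × (1-Y) × (1-K) = 255 × 0.20 × 0.13 = 6.63 → 7
= RGB(26, 27, 7)


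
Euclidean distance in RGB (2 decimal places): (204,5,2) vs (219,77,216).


d = √[(R₁-R₂)² + (G₁-G₂)² + (B₁-B₂)²]
d = √[(204-219)² + (5-77)² + (2-216)²]
d = √[225 + 5184 + 45796]
d = √51205
d ≈ 226.29


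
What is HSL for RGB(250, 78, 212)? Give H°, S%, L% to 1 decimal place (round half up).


Normalize: R'=250/255≈0.9804, G'=78/255≈0.3059, B'=212/255≈0.8314
Max=250/255, Min=78/255, Δ=Max-Min=172/255
L = (Max+Min)/2 = (250+78)/510 = 328/510 = 0.64313… → L = 64.3%
L > 0.5 → S = Δ/(2-Max-Min) = 172/(510-250-78) = 172/182 = 0.94505… → S = 94.5%
(the 1/255 factors cancel in S and H, so raw channel differences can be used)
Max is R' → H = 60 × (((G-B)/Δ) mod 6) = 60 × (((78-212)/172) mod 6)
  (-134)/172 = -0.7790…; negative, so add 6 → 5.2209…
  H = 60 × 5.2209… = 313.255…° → H = 313.3°
= HSL(313.3°, 94.5%, 64.3%)


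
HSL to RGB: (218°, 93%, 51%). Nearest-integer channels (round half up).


H=218°, S=0.93, L=0.51
C = (1-|2L-1|)×S = (1-|0.02|)×0.93 = 0.9114
H' = H/60 = 218/60 ≈ 3.6333; X = C×(1-|H' mod 2 - 1|) = 0.33418
m = L - C/2 = 0.51 - 0.4557 = 0.0543
Sector ⌊H'⌋ = 3 → (R',G',B') = (0.0, 0.33418, 0.9114)
RGB = ((R'+m)×255, (G'+m)×255, (B'+m)×255) = (13.8465, 99.0624, 246.2535)
Round half up → RGB(14, 99, 246)


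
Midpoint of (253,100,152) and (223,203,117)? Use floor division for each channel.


Midpoint: each channel = ⌊(C₁+C₂)/2⌋
R: ⌊(253+223)/2⌋ = 238
G: ⌊(100+203)/2⌋ = 151
B: ⌊(152+117)/2⌋ = 134
= RGB(238, 151, 134)


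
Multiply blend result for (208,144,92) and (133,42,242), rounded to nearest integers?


Multiply: C = A×B/255, rounded to nearest integer
R: 208×133/255 = 27664/255 ≈ 108.486 → 108
G: 144×42/255 = 6048/255 ≈ 23.718 → 24
B: 92×242/255 = 22264/255 ≈ 87.310 → 87
= RGB(108, 24, 87)


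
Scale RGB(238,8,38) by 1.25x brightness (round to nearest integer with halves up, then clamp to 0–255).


Multiply each channel by 1.25, round half up, clamp to [0, 255]
R: 238×1.25 = 297.5 → round → 298 → clamp → 255
G: 8×1.25 = 10
B: 38×1.25 = 47.5 → round → 48
= RGB(255, 10, 48)


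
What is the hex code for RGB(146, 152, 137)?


R = 146 → 92 (hex)
G = 152 → 98 (hex)
B = 137 → 89 (hex)
Hex = #929889


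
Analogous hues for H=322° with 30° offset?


Base hue: 322°
Left analog: (322 - 30) mod 360 = 292°
Right analog: (322 + 30) mod 360 = 352°
Analogous hues = 292° and 352°


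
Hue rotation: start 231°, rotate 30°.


New hue = (H + rotation) mod 360
New hue = (231 + 30) mod 360
= 261 mod 360
= 261°


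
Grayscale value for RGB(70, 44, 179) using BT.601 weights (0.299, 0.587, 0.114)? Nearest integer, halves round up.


Gray = 0.299×R + 0.587×G + 0.114×B
Gray = 0.299×70 + 0.587×44 + 0.114×179
Gray = 20.930 + 25.828 + 20.406
Gray = 67.164 → round half up → 67
Gray = 67


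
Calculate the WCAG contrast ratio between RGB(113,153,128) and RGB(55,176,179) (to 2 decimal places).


Linearize each sRGB channel c=v/255: c/12.92 if c ≤ 0.04045 else ((c+0.055)/1.055)^2.4
L = 0.2126×R_lin + 0.7152×G_lin + 0.0722×B_lin
Color 1 (113,153,128):
  R=113: 113/255≈0.4431 > 0.04045 → ((0.4431+0.055)/1.055)^2.4 ≈ 0.16513
  G=153: 153/255≈0.6000 > 0.04045 → ((0.6000+0.055)/1.055)^2.4 ≈ 0.31855
  B=128: 128/255≈0.5020 > 0.04045 → ((0.5020+0.055)/1.055)^2.4 ≈ 0.21586
  L1 = 0.2126×0.16513 + 0.7152×0.31855 + 0.0722×0.21586 ≈ 0.27852
Color 2 (55,176,179):
  R=55: 55/255≈0.2157 > 0.04045 → ((0.2157+0.055)/1.055)^2.4 ≈ 0.03820
  G=176: 176/255≈0.6902 > 0.04045 → ((0.6902+0.055)/1.055)^2.4 ≈ 0.43415
  B=179: 179/255≈0.7020 > 0.04045 → ((0.7020+0.055)/1.055)^2.4 ≈ 0.45079
  L2 = 0.2126×0.03820 + 0.7152×0.43415 + 0.0722×0.45079 ≈ 0.35118
Lighter = 0.35118, Darker = 0.27852
Ratio = (L_lighter + 0.05) / (L_darker + 0.05)
Ratio = (0.35118 + 0.05) / (0.27852 + 0.05) = 0.40118 / 0.32852 ≈ 1.2212
Ratio ≈ 1.22:1


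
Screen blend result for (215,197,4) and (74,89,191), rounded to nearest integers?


Screen: C = 255 - (255-A)×(255-B)/255, rounded to nearest integer
R: 255 - (255-215)×(255-74)/255 = 255 - 7240/255 ≈ 255 - 28.392 = 226.608 → 227
G: 255 - (255-197)×(255-89)/255 = 255 - 9628/255 ≈ 255 - 37.757 = 217.243 → 217
B: 255 - (255-4)×(255-191)/255 = 255 - 16064/255 ≈ 255 - 62.996 = 192.004 → 192
= RGB(227, 217, 192)


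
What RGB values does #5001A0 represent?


50 → 80 (R)
01 → 1 (G)
A0 → 160 (B)
= RGB(80, 1, 160)


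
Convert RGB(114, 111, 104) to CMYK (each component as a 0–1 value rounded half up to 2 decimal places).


R'=114/255≈0.4471, G'=111/255≈0.4353, B'=104/255≈0.4078
K = 1 - max(R',G',B') = 1 - 114/255 = 141/255 = 0.55294… → 0.55
(1-R'-K)/(1-K) simplifies to (max-R)/max with max = 114:
C = (114-114)/114 = 0/114 = 0 → 0.00
M = (114-111)/114 = 3/114 = 0.02631… → 0.03
Y = (114-104)/114 = 10/114 = 0.08771… → 0.09
= CMYK(0.00, 0.03, 0.09, 0.55)


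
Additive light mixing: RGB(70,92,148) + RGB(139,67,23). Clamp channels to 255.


Additive: each channel = min(255, C₁+C₂)
R: 70+139 = 209 → 209
G: 92+67 = 159 → 159
B: 148+23 = 171 → 171
= RGB(209, 159, 171)


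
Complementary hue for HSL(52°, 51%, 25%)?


Complement = opposite side of color wheel = hue + 180°
H' = (52 + 180) mod 360 = 232°
S and L unchanged.
= HSL(232°, 51%, 25%)


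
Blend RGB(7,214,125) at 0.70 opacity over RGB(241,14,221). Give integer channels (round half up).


C = α×F + (1-α)×B, with 1-α = 0.30
R: 0.70×7 + 0.30×241 = 4.90 + 72.30 = 77.20 → 77
G: 0.70×214 + 0.30×14 = 149.80 + 4.20 = 154.00 → 154
B: 0.70×125 + 0.30×221 = 87.50 + 66.30 = 153.80 → 154
= RGB(77, 154, 154)


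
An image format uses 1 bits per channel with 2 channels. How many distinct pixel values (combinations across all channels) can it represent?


Total bits = 1 bits/channel × 2 channels = 2 bits
Distinct pixel values = 2^2
= 4 pixel values


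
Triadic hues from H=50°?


Triadic: equally spaced at 120° intervals
H1 = 50°
H2 = (50 + 120) mod 360 = 170°
H3 = (50 + 240) mod 360 = 290°
Triadic = 50°, 170°, 290°


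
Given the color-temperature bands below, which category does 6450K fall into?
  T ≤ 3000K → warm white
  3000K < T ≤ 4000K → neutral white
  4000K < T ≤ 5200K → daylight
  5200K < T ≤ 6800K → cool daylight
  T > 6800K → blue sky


Temperature: 6450K
5200K < 6450K ≤ 6800K → cool daylight
Classification: cool daylight


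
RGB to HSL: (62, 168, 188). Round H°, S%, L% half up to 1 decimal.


Normalize: R'=62/255≈0.2431, G'=168/255≈0.6588, B'=188/255≈0.7373
Max=188/255, Min=62/255, Δ=Max-Min=126/255
L = (Max+Min)/2 = (188+62)/510 = 250/510 = 0.49019… → L = 49.0%
L ≤ 0.5 → S = Δ/(Max+Min) = 126/(188+62) = 126/250 = 0.504 → S = 50.4%
(the 1/255 factors cancel in S and H, so raw channel differences can be used)
Max is B' → H = 60 × ((R-G)/Δ + 4) = 60 × ((62-168)/126 + 4)
  -106/126 + 4 = -0.8412… + 4 = 3.1587…
  H = 60 × 3.1587… = 189.523…° → H = 189.5°
= HSL(189.5°, 50.4%, 49.0%)


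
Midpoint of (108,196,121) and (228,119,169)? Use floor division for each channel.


Midpoint: each channel = ⌊(C₁+C₂)/2⌋
R: ⌊(108+228)/2⌋ = 168
G: ⌊(196+119)/2⌋ = 157
B: ⌊(121+169)/2⌋ = 145
= RGB(168, 157, 145)


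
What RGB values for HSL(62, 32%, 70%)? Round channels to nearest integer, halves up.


H=62°, S=0.32, L=0.70
C = (1-|2L-1|)×S = (1-|0.40|)×0.32 = 0.192
H' = H/60 = 62/60 ≈ 1.0333; X = C×(1-|H' mod 2 - 1|) = 0.1856
m = L - C/2 = 0.70 - 0.096 = 0.604
Sector ⌊H'⌋ = 1 → (R',G',B') = (0.1856, 0.192, 0.0)
RGB = ((R'+m)×255, (G'+m)×255, (B'+m)×255) = (201.348, 202.98, 154.02)
Round half up → RGB(201, 203, 154)


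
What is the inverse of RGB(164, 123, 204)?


Invert: (255-R, 255-G, 255-B)
R: 255-164 = 91
G: 255-123 = 132
B: 255-204 = 51
= RGB(91, 132, 51)


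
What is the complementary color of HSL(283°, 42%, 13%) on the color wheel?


Complement = opposite side of color wheel = hue + 180°
H' = (283 + 180) mod 360 = 103°
S and L unchanged.
= HSL(103°, 42%, 13%)


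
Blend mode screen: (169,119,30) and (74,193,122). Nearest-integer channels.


Screen: C = 255 - (255-A)×(255-B)/255, rounded to nearest integer
R: 255 - (255-169)×(255-74)/255 = 255 - 15566/255 ≈ 255 - 61.043 = 193.957 → 194
G: 255 - (255-119)×(255-193)/255 = 255 - 8432/255 ≈ 255 - 33.067 = 221.933 → 222
B: 255 - (255-30)×(255-122)/255 = 255 - 29925/255 ≈ 255 - 117.353 = 137.647 → 138
= RGB(194, 222, 138)


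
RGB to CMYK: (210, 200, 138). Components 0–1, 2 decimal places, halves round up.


R'=210/255≈0.8235, G'=200/255≈0.7843, B'=138/255≈0.5412
K = 1 - max(R',G',B') = 1 - 210/255 = 45/255 = 0.17647… → 0.18
(1-R'-K)/(1-K) simplifies to (max-R)/max with max = 210:
C = (210-210)/210 = 0/210 = 0 → 0.00
M = (210-200)/210 = 10/210 = 0.04761… → 0.05
Y = (210-138)/210 = 72/210 = 0.34285… → 0.34
= CMYK(0.00, 0.05, 0.34, 0.18)


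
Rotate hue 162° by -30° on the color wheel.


New hue = (H + rotation) mod 360
New hue = (162 -30) mod 360
= 132 mod 360
= 132°


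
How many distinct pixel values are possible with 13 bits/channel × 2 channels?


Total bits = 13 bits/channel × 2 channels = 26 bits
Distinct pixel values = 2^26
= 67,108,864 pixel values


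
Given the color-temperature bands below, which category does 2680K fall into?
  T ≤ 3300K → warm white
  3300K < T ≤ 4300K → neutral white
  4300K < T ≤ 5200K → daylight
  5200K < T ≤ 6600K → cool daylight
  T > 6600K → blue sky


Temperature: 2680K
2680K ≤ 3300K → warm white
Classification: warm white


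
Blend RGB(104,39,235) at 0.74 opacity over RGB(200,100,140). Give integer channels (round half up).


C = α×F + (1-α)×B, with 1-α = 0.26
R: 0.74×104 + 0.26×200 = 76.96 + 52.00 = 128.96 → 129
G: 0.74×39 + 0.26×100 = 28.86 + 26.00 = 54.86 → 55
B: 0.74×235 + 0.26×140 = 173.90 + 36.40 = 210.30 → 210
= RGB(129, 55, 210)


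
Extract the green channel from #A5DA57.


Color: #A5DA57
R = A5 = 165
G = DA = 218
B = 57 = 87
Green = 218


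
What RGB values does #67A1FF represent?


67 → 103 (R)
A1 → 161 (G)
FF → 255 (B)
= RGB(103, 161, 255)


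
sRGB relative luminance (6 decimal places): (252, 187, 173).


Linearize each channel (sRGB transfer function): c = v/255; c_lin = c/12.92 if c ≤ 0.04045, else ((c+0.055)/1.055)^2.4
  R: 252/255 ≈ 0.988235 > 0.04045 → ((0.988235+0.055)/1.055)^2.4 ≈ 0.973445
  G: 187/255 ≈ 0.733333 > 0.04045 → ((0.733333+0.055)/1.055)^2.4 ≈ 0.496933
  B: 173/255 ≈ 0.678431 > 0.04045 → ((0.678431+0.055)/1.055)^2.4 ≈ 0.417885
R_lin = 0.973445, G_lin = 0.496933, B_lin = 0.417885
L = 0.2126×R + 0.7152×G + 0.0722×B
L = 0.2126×0.973445 + 0.7152×0.496933 + 0.0722×0.417885
L ≈ 0.592532


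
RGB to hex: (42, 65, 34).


R = 42 → 2A (hex)
G = 65 → 41 (hex)
B = 34 → 22 (hex)
Hex = #2A4122


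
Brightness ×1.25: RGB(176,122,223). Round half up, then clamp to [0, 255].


Multiply each channel by 1.25, round half up, clamp to [0, 255]
R: 176×1.25 = 220
G: 122×1.25 = 152.5 → round → 153
B: 223×1.25 = 278.75 → round → 279 → clamp → 255
= RGB(220, 153, 255)


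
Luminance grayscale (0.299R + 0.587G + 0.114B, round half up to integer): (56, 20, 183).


Gray = 0.299×R + 0.587×G + 0.114×B
Gray = 0.299×56 + 0.587×20 + 0.114×183
Gray = 16.744 + 11.740 + 20.862
Gray = 49.346 → round half up → 49
Gray = 49


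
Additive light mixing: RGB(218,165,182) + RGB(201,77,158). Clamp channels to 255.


Additive: each channel = min(255, C₁+C₂)
R: 218+201 = 419 → 255
G: 165+77 = 242 → 242
B: 182+158 = 340 → 255
= RGB(255, 242, 255)


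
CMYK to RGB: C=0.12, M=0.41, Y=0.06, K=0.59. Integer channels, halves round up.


R = 255 × (1-C) × (1-K) = 255 × 0.88 × 0.41 = 92.004 → 92
G = 255 × (1-M) × (1-K) = 255 × 0.59 × 0.41 = 61.6845 → 62
B = 255 × (1-Y) × (1-K) = 255 × 0.94 × 0.41 = 98.277 → 98
= RGB(92, 62, 98)


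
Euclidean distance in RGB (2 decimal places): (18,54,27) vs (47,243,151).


d = √[(R₁-R₂)² + (G₁-G₂)² + (B₁-B₂)²]
d = √[(18-47)² + (54-243)² + (27-151)²]
d = √[841 + 35721 + 15376]
d = √51938
d ≈ 227.90


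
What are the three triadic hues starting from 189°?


Triadic: equally spaced at 120° intervals
H1 = 189°
H2 = (189 + 120) mod 360 = 309°
H3 = (189 + 240) mod 360 = 69°
Triadic = 189°, 309°, 69°


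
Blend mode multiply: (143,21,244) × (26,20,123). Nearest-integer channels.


Multiply: C = A×B/255, rounded to nearest integer
R: 143×26/255 = 3718/255 ≈ 14.580 → 15
G: 21×20/255 = 420/255 ≈ 1.647 → 2
B: 244×123/255 = 30012/255 ≈ 117.694 → 118
= RGB(15, 2, 118)


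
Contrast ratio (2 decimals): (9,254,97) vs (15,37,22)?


Linearize each sRGB channel c=v/255: c/12.92 if c ≤ 0.04045 else ((c+0.055)/1.055)^2.4
L = 0.2126×R_lin + 0.7152×G_lin + 0.0722×B_lin
Color 1 (9,254,97):
  R=9: 9/255≈0.0353 ≤ 0.04045 → 0.0353/12.92 ≈ 0.00273
  G=254: 254/255≈0.9961 > 0.04045 → ((0.9961+0.055)/1.055)^2.4 ≈ 0.99110
  B=97: 97/255≈0.3804 > 0.04045 → ((0.3804+0.055)/1.055)^2.4 ≈ 0.11954
  L1 = 0.2126×0.00273 + 0.7152×0.99110 + 0.0722×0.11954 ≈ 0.71805
Color 2 (15,37,22):
  R=15: 15/255≈0.0588 > 0.04045 → ((0.0588+0.055)/1.055)^2.4 ≈ 0.00478
  G=37: 37/255≈0.1451 > 0.04045 → ((0.1451+0.055)/1.055)^2.4 ≈ 0.01850
  B=22: 22/255≈0.0863 > 0.04045 → ((0.0863+0.055)/1.055)^2.4 ≈ 0.00802
  L2 = 0.2126×0.00478 + 0.7152×0.01850 + 0.0722×0.00802 ≈ 0.01483
Lighter = 0.71805, Darker = 0.01483
Ratio = (L_lighter + 0.05) / (L_darker + 0.05)
Ratio = (0.71805 + 0.05) / (0.01483 + 0.05) = 0.76805 / 0.06483 ≈ 11.8478
Ratio ≈ 11.85:1


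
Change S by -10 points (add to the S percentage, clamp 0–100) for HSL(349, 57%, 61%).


Original S = 57%
Adjustment = -10 percentage points
New S = 57 + (-10) = 47
Clamp to [0, 100] → 47
= HSL(349°, 47%, 61%)


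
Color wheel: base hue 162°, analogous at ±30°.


Base hue: 162°
Left analog: (162 - 30) mod 360 = 132°
Right analog: (162 + 30) mod 360 = 192°
Analogous hues = 132° and 192°


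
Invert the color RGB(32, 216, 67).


Invert: (255-R, 255-G, 255-B)
R: 255-32 = 223
G: 255-216 = 39
B: 255-67 = 188
= RGB(223, 39, 188)


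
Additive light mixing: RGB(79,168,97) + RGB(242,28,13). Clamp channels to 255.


Additive: each channel = min(255, C₁+C₂)
R: 79+242 = 321 → 255
G: 168+28 = 196 → 196
B: 97+13 = 110 → 110
= RGB(255, 196, 110)


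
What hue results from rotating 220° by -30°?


New hue = (H + rotation) mod 360
New hue = (220 -30) mod 360
= 190 mod 360
= 190°


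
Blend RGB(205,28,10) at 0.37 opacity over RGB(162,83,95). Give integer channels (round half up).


C = α×F + (1-α)×B, with 1-α = 0.63
R: 0.37×205 + 0.63×162 = 75.85 + 102.06 = 177.91 → 178
G: 0.37×28 + 0.63×83 = 10.36 + 52.29 = 62.65 → 63
B: 0.37×10 + 0.63×95 = 3.70 + 59.85 = 63.55 → 64
= RGB(178, 63, 64)


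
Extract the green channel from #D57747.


Color: #D57747
R = D5 = 213
G = 77 = 119
B = 47 = 71
Green = 119


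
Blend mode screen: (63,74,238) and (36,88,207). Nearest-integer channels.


Screen: C = 255 - (255-A)×(255-B)/255, rounded to nearest integer
R: 255 - (255-63)×(255-36)/255 = 255 - 42048/255 ≈ 255 - 164.894 = 90.106 → 90
G: 255 - (255-74)×(255-88)/255 = 255 - 30227/255 ≈ 255 - 118.537 = 136.463 → 136
B: 255 - (255-238)×(255-207)/255 = 255 - 816/255 ≈ 255 - 3.200 = 251.800 → 252
= RGB(90, 136, 252)


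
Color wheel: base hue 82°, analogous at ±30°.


Base hue: 82°
Left analog: (82 - 30) mod 360 = 52°
Right analog: (82 + 30) mod 360 = 112°
Analogous hues = 52° and 112°


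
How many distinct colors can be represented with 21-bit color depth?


Colors = 2^bits = 2^21
= 2,097,152 colors


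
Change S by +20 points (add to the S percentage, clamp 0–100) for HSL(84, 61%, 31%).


Original S = 61%
Adjustment = +20 percentage points
New S = 61 + (20) = 81
Clamp to [0, 100] → 81
= HSL(84°, 81%, 31%)


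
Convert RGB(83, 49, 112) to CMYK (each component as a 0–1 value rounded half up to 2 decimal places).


R'=83/255≈0.3255, G'=49/255≈0.1922, B'=112/255≈0.4392
K = 1 - max(R',G',B') = 1 - 112/255 = 143/255 = 0.56078… → 0.56
(1-R'-K)/(1-K) simplifies to (max-R)/max with max = 112:
C = (112-83)/112 = 29/112 = 0.25892… → 0.26
M = (112-49)/112 = 63/112 = 0.5625 → 0.56
Y = (112-112)/112 = 0/112 = 0 → 0.00
= CMYK(0.26, 0.56, 0.00, 0.56)


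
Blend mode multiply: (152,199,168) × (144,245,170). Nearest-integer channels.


Multiply: C = A×B/255, rounded to nearest integer
R: 152×144/255 = 21888/255 ≈ 85.835 → 86
G: 199×245/255 = 48755/255 ≈ 191.196 → 191
B: 168×170/255 = 28560/255 ≈ 112.000 → 112
= RGB(86, 191, 112)


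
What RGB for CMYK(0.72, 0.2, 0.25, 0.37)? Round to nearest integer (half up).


R = 255 × (1-C) × (1-K) = 255 × 0.28 × 0.63 = 44.982 → 45
G = 255 × (1-M) × (1-K) = 255 × 0.80 × 0.63 = 128.52 → 129
B = 255 × (1-Y) × (1-K) = 255 × 0.75 × 0.63 = 120.4875 → 120
= RGB(45, 129, 120)


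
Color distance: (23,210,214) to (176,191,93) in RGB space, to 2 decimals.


d = √[(R₁-R₂)² + (G₁-G₂)² + (B₁-B₂)²]
d = √[(23-176)² + (210-191)² + (214-93)²]
d = √[23409 + 361 + 14641]
d = √38411
d ≈ 195.99


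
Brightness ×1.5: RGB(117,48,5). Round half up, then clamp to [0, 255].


Multiply each channel by 1.5, round half up, clamp to [0, 255]
R: 117×1.5 = 175.5 → round → 176
G: 48×1.5 = 72
B: 5×1.5 = 7.5 → round → 8
= RGB(176, 72, 8)


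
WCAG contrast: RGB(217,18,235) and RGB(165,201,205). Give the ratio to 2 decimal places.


Linearize each sRGB channel c=v/255: c/12.92 if c ≤ 0.04045 else ((c+0.055)/1.055)^2.4
L = 0.2126×R_lin + 0.7152×G_lin + 0.0722×B_lin
Color 1 (217,18,235):
  R=217: 217/255≈0.8510 > 0.04045 → ((0.8510+0.055)/1.055)^2.4 ≈ 0.69387
  G=18: 18/255≈0.0706 > 0.04045 → ((0.0706+0.055)/1.055)^2.4 ≈ 0.00605
  B=235: 235/255≈0.9216 > 0.04045 → ((0.9216+0.055)/1.055)^2.4 ≈ 0.83077
  L1 = 0.2126×0.69387 + 0.7152×0.00605 + 0.0722×0.83077 ≈ 0.21182
Color 2 (165,201,205):
  R=165: 165/255≈0.6471 > 0.04045 → ((0.6471+0.055)/1.055)^2.4 ≈ 0.37626
  G=201: 201/255≈0.7882 > 0.04045 → ((0.7882+0.055)/1.055)^2.4 ≈ 0.58408
  B=205: 205/255≈0.8039 > 0.04045 → ((0.8039+0.055)/1.055)^2.4 ≈ 0.61050
  L2 = 0.2126×0.37626 + 0.7152×0.58408 + 0.0722×0.61050 ≈ 0.54180
Lighter = 0.54180, Darker = 0.21182
Ratio = (L_lighter + 0.05) / (L_darker + 0.05)
Ratio = (0.54180 + 0.05) / (0.21182 + 0.05) = 0.59180 / 0.26182 ≈ 2.2603
Ratio ≈ 2.26:1


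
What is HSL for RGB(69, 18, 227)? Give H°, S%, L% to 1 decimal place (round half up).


Normalize: R'=69/255≈0.2706, G'=18/255≈0.0706, B'=227/255≈0.8902
Max=227/255, Min=18/255, Δ=Max-Min=209/255
L = (Max+Min)/2 = (227+18)/510 = 245/510 = 0.48039… → L = 48.0%
L ≤ 0.5 → S = Δ/(Max+Min) = 209/(227+18) = 209/245 = 0.85306… → S = 85.3%
(the 1/255 factors cancel in S and H, so raw channel differences can be used)
Max is B' → H = 60 × ((R-G)/Δ + 4) = 60 × ((69-18)/209 + 4)
  51/209 + 4 = 0.2440… + 4 = 4.2440…
  H = 60 × 4.2440… = 254.641…° → H = 254.6°
= HSL(254.6°, 85.3%, 48.0%)


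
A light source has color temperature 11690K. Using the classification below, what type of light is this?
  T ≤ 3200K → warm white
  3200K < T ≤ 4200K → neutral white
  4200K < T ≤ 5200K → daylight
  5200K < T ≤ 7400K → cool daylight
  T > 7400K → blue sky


Temperature: 11690K
11690K > 7400K → blue sky
Classification: blue sky


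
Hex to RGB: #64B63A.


64 → 100 (R)
B6 → 182 (G)
3A → 58 (B)
= RGB(100, 182, 58)


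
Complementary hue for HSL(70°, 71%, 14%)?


Complement = opposite side of color wheel = hue + 180°
H' = (70 + 180) mod 360 = 250°
S and L unchanged.
= HSL(250°, 71%, 14%)


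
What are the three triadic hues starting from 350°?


Triadic: equally spaced at 120° intervals
H1 = 350°
H2 = (350 + 120) mod 360 = 110°
H3 = (350 + 240) mod 360 = 230°
Triadic = 350°, 110°, 230°


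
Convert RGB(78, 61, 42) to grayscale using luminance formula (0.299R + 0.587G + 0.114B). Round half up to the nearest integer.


Gray = 0.299×R + 0.587×G + 0.114×B
Gray = 0.299×78 + 0.587×61 + 0.114×42
Gray = 23.322 + 35.807 + 4.788
Gray = 63.917 → round half up → 64
Gray = 64


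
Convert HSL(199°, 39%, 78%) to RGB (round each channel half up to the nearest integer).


H=199°, S=0.39, L=0.78
C = (1-|2L-1|)×S = (1-|0.56|)×0.39 = 0.1716
H' = H/60 = 199/60 ≈ 3.3167; X = C×(1-|H' mod 2 - 1|) = 0.11726
m = L - C/2 = 0.78 - 0.0858 = 0.6942
Sector ⌊H'⌋ = 3 → (R',G',B') = (0.0, 0.11726, 0.1716)
RGB = ((R'+m)×255, (G'+m)×255, (B'+m)×255) = (177.021, 206.9223, 220.779)
Round half up → RGB(177, 207, 221)


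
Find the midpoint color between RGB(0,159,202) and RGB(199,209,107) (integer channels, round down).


Midpoint: each channel = ⌊(C₁+C₂)/2⌋
R: ⌊(0+199)/2⌋ = 99
G: ⌊(159+209)/2⌋ = 184
B: ⌊(202+107)/2⌋ = 154
= RGB(99, 184, 154)


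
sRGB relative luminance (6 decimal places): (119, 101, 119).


Linearize each channel (sRGB transfer function): c = v/255; c_lin = c/12.92 if c ≤ 0.04045, else ((c+0.055)/1.055)^2.4
  R: 119/255 ≈ 0.466667 > 0.04045 → ((0.466667+0.055)/1.055)^2.4 ≈ 0.184475
  G: 101/255 ≈ 0.396078 > 0.04045 → ((0.396078+0.055)/1.055)^2.4 ≈ 0.130136
  B: 119/255 ≈ 0.466667 > 0.04045 → ((0.466667+0.055)/1.055)^2.4 ≈ 0.184475
R_lin = 0.184475, G_lin = 0.130136, B_lin = 0.184475
L = 0.2126×R + 0.7152×G + 0.0722×B
L = 0.2126×0.184475 + 0.7152×0.130136 + 0.0722×0.184475
L ≈ 0.145612


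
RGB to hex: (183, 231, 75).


R = 183 → B7 (hex)
G = 231 → E7 (hex)
B = 75 → 4B (hex)
Hex = #B7E74B


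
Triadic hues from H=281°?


Triadic: equally spaced at 120° intervals
H1 = 281°
H2 = (281 + 120) mod 360 = 41°
H3 = (281 + 240) mod 360 = 161°
Triadic = 281°, 41°, 161°


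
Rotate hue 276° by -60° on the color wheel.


New hue = (H + rotation) mod 360
New hue = (276 -60) mod 360
= 216 mod 360
= 216°


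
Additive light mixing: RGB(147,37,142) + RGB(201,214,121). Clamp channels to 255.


Additive: each channel = min(255, C₁+C₂)
R: 147+201 = 348 → 255
G: 37+214 = 251 → 251
B: 142+121 = 263 → 255
= RGB(255, 251, 255)


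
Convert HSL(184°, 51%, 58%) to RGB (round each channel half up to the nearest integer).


H=184°, S=0.51, L=0.58
C = (1-|2L-1|)×S = (1-|0.16|)×0.51 = 0.4284
H' = H/60 = 184/60 ≈ 3.0667; X = C×(1-|H' mod 2 - 1|) = 0.39984
m = L - C/2 = 0.58 - 0.2142 = 0.3658
Sector ⌊H'⌋ = 3 → (R',G',B') = (0.0, 0.39984, 0.4284)
RGB = ((R'+m)×255, (G'+m)×255, (B'+m)×255) = (93.279, 195.2382, 202.521)
Round half up → RGB(93, 195, 203)


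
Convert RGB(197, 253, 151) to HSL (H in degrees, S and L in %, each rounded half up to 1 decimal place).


Normalize: R'=197/255≈0.7725, G'=253/255≈0.9922, B'=151/255≈0.5922
Max=253/255, Min=151/255, Δ=Max-Min=102/255
L = (Max+Min)/2 = (253+151)/510 = 404/510 = 0.79215… → L = 79.2%
L > 0.5 → S = Δ/(2-Max-Min) = 102/(510-253-151) = 102/106 = 0.96226… → S = 96.2%
(the 1/255 factors cancel in S and H, so raw channel differences can be used)
Max is G' → H = 60 × ((B-R)/Δ + 2) = 60 × ((151-197)/102 + 2)
  -46/102 + 2 = -0.4509… + 2 = 1.5490…
  H = 60 × 1.5490… = 92.941…° → H = 92.9°
= HSL(92.9°, 96.2%, 79.2%)


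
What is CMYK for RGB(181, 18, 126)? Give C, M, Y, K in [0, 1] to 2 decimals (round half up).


R'=181/255≈0.7098, G'=18/255≈0.0706, B'=126/255≈0.4941
K = 1 - max(R',G',B') = 1 - 181/255 = 74/255 = 0.29019… → 0.29
(1-R'-K)/(1-K) simplifies to (max-R)/max with max = 181:
C = (181-181)/181 = 0/181 = 0 → 0.00
M = (181-18)/181 = 163/181 = 0.90055… → 0.90
Y = (181-126)/181 = 55/181 = 0.30386… → 0.30
= CMYK(0.00, 0.90, 0.30, 0.29)


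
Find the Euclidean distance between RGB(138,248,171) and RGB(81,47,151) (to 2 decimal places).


d = √[(R₁-R₂)² + (G₁-G₂)² + (B₁-B₂)²]
d = √[(138-81)² + (248-47)² + (171-151)²]
d = √[3249 + 40401 + 400]
d = √44050
d ≈ 209.88


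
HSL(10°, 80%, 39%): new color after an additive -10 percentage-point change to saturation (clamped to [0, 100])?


Original S = 80%
Adjustment = -10 percentage points
New S = 80 + (-10) = 70
Clamp to [0, 100] → 70
= HSL(10°, 70%, 39%)


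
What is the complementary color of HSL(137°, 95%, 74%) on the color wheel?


Complement = opposite side of color wheel = hue + 180°
H' = (137 + 180) mod 360 = 317°
S and L unchanged.
= HSL(317°, 95%, 74%)


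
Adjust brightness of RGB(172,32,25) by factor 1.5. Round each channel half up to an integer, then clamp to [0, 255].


Multiply each channel by 1.5, round half up, clamp to [0, 255]
R: 172×1.5 = 258 → clamp → 255
G: 32×1.5 = 48
B: 25×1.5 = 37.5 → round → 38
= RGB(255, 48, 38)


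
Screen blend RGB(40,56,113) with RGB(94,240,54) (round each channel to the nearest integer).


Screen: C = 255 - (255-A)×(255-B)/255, rounded to nearest integer
R: 255 - (255-40)×(255-94)/255 = 255 - 34615/255 ≈ 255 - 135.745 = 119.255 → 119
G: 255 - (255-56)×(255-240)/255 = 255 - 2985/255 ≈ 255 - 11.706 = 243.294 → 243
B: 255 - (255-113)×(255-54)/255 = 255 - 28542/255 ≈ 255 - 111.929 = 143.071 → 143
= RGB(119, 243, 143)


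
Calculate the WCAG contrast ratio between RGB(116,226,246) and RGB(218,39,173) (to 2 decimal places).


Linearize each sRGB channel c=v/255: c/12.92 if c ≤ 0.04045 else ((c+0.055)/1.055)^2.4
L = 0.2126×R_lin + 0.7152×G_lin + 0.0722×B_lin
Color 1 (116,226,246):
  R=116: 116/255≈0.4549 > 0.04045 → ((0.4549+0.055)/1.055)^2.4 ≈ 0.17465
  G=226: 226/255≈0.8863 > 0.04045 → ((0.8863+0.055)/1.055)^2.4 ≈ 0.76052
  B=246: 246/255≈0.9647 > 0.04045 → ((0.9647+0.055)/1.055)^2.4 ≈ 0.92158
  L1 = 0.2126×0.17465 + 0.7152×0.76052 + 0.0722×0.92158 ≈ 0.64760
Color 2 (218,39,173):
  R=218: 218/255≈0.8549 > 0.04045 → ((0.8549+0.055)/1.055)^2.4 ≈ 0.70110
  G=39: 39/255≈0.1529 > 0.04045 → ((0.1529+0.055)/1.055)^2.4 ≈ 0.02029
  B=173: 173/255≈0.6784 > 0.04045 → ((0.6784+0.055)/1.055)^2.4 ≈ 0.41789
  L2 = 0.2126×0.70110 + 0.7152×0.02029 + 0.0722×0.41789 ≈ 0.19374
Lighter = 0.64760, Darker = 0.19374
Ratio = (L_lighter + 0.05) / (L_darker + 0.05)
Ratio = (0.64760 + 0.05) / (0.19374 + 0.05) = 0.69760 / 0.24374 ≈ 2.8621
Ratio ≈ 2.86:1


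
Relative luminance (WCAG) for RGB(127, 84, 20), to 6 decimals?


Linearize each channel (sRGB transfer function): c = v/255; c_lin = c/12.92 if c ≤ 0.04045, else ((c+0.055)/1.055)^2.4
  R: 127/255 ≈ 0.498039 > 0.04045 → ((0.498039+0.055)/1.055)^2.4 ≈ 0.212231
  G: 84/255 ≈ 0.329412 > 0.04045 → ((0.329412+0.055)/1.055)^2.4 ≈ 0.088656
  B: 20/255 ≈ 0.078431 > 0.04045 → ((0.078431+0.055)/1.055)^2.4 ≈ 0.006995
R_lin = 0.212231, G_lin = 0.088656, B_lin = 0.006995
L = 0.2126×R + 0.7152×G + 0.0722×B
L = 0.2126×0.212231 + 0.7152×0.088656 + 0.0722×0.006995
L ≈ 0.109032


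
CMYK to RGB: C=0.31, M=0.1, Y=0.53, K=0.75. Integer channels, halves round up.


R = 255 × (1-C) × (1-K) = 255 × 0.69 × 0.25 = 43.9875 → 44
G = 255 × (1-M) × (1-K) = 255 × 0.90 × 0.25 = 57.375 → 57
B = 255 × (1-Y) × (1-K) = 255 × 0.47 × 0.25 = 29.9625 → 30
= RGB(44, 57, 30)


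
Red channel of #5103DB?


Color: #5103DB
R = 51 = 81
G = 03 = 3
B = DB = 219
Red = 81


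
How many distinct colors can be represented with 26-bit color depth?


Colors = 2^bits = 2^26
= 67,108,864 colors


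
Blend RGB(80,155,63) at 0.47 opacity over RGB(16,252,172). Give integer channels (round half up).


C = α×F + (1-α)×B, with 1-α = 0.53
R: 0.47×80 + 0.53×16 = 37.60 + 8.48 = 46.08 → 46
G: 0.47×155 + 0.53×252 = 72.85 + 133.56 = 206.41 → 206
B: 0.47×63 + 0.53×172 = 29.61 + 91.16 = 120.77 → 121
= RGB(46, 206, 121)


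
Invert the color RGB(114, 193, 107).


Invert: (255-R, 255-G, 255-B)
R: 255-114 = 141
G: 255-193 = 62
B: 255-107 = 148
= RGB(141, 62, 148)


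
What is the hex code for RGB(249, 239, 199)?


R = 249 → F9 (hex)
G = 239 → EF (hex)
B = 199 → C7 (hex)
Hex = #F9EFC7


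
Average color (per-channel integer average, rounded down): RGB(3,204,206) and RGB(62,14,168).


Midpoint: each channel = ⌊(C₁+C₂)/2⌋
R: ⌊(3+62)/2⌋ = 32
G: ⌊(204+14)/2⌋ = 109
B: ⌊(206+168)/2⌋ = 187
= RGB(32, 109, 187)


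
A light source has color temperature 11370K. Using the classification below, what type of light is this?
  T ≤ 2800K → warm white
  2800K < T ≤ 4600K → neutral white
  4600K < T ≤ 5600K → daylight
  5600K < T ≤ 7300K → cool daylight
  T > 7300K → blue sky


Temperature: 11370K
11370K > 7300K → blue sky
Classification: blue sky


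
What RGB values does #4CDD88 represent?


4C → 76 (R)
DD → 221 (G)
88 → 136 (B)
= RGB(76, 221, 136)


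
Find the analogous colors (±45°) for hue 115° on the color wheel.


Base hue: 115°
Left analog: (115 - 45) mod 360 = 70°
Right analog: (115 + 45) mod 360 = 160°
Analogous hues = 70° and 160°


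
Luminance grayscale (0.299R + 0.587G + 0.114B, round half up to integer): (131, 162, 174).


Gray = 0.299×R + 0.587×G + 0.114×B
Gray = 0.299×131 + 0.587×162 + 0.114×174
Gray = 39.169 + 95.094 + 19.836
Gray = 154.099 → round half up → 154
Gray = 154


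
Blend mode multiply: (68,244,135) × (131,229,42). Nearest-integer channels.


Multiply: C = A×B/255, rounded to nearest integer
R: 68×131/255 = 8908/255 ≈ 34.933 → 35
G: 244×229/255 = 55876/255 ≈ 219.122 → 219
B: 135×42/255 = 5670/255 ≈ 22.235 → 22
= RGB(35, 219, 22)


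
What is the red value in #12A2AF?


Color: #12A2AF
R = 12 = 18
G = A2 = 162
B = AF = 175
Red = 18


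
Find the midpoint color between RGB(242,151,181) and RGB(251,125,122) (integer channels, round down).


Midpoint: each channel = ⌊(C₁+C₂)/2⌋
R: ⌊(242+251)/2⌋ = 246
G: ⌊(151+125)/2⌋ = 138
B: ⌊(181+122)/2⌋ = 151
= RGB(246, 138, 151)


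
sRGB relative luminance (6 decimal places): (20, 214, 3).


Linearize each channel (sRGB transfer function): c = v/255; c_lin = c/12.92 if c ≤ 0.04045, else ((c+0.055)/1.055)^2.4
  R: 20/255 ≈ 0.078431 > 0.04045 → ((0.078431+0.055)/1.055)^2.4 ≈ 0.006995
  G: 214/255 ≈ 0.839216 > 0.04045 → ((0.839216+0.055)/1.055)^2.4 ≈ 0.672443
  B: 3/255 ≈ 0.011765 ≤ 0.04045 → 0.011765/12.92 ≈ 0.000911
R_lin = 0.006995, G_lin = 0.672443, B_lin = 0.000911
L = 0.2126×R + 0.7152×G + 0.0722×B
L = 0.2126×0.006995 + 0.7152×0.672443 + 0.0722×0.000911
L ≈ 0.482484


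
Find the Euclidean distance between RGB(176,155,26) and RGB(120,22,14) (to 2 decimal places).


d = √[(R₁-R₂)² + (G₁-G₂)² + (B₁-B₂)²]
d = √[(176-120)² + (155-22)² + (26-14)²]
d = √[3136 + 17689 + 144]
d = √20969
d ≈ 144.81


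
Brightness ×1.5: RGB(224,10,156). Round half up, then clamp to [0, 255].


Multiply each channel by 1.5, round half up, clamp to [0, 255]
R: 224×1.5 = 336 → clamp → 255
G: 10×1.5 = 15
B: 156×1.5 = 234
= RGB(255, 15, 234)


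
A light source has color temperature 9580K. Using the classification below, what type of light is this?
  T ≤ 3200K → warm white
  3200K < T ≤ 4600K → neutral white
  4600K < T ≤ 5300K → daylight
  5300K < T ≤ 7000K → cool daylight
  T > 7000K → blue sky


Temperature: 9580K
9580K > 7000K → blue sky
Classification: blue sky


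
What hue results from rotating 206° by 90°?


New hue = (H + rotation) mod 360
New hue = (206 + 90) mod 360
= 296 mod 360
= 296°


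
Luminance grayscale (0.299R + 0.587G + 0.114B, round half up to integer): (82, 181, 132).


Gray = 0.299×R + 0.587×G + 0.114×B
Gray = 0.299×82 + 0.587×181 + 0.114×132
Gray = 24.518 + 106.247 + 15.048
Gray = 145.813 → round half up → 146
Gray = 146


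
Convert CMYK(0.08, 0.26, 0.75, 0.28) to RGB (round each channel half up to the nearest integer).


R = 255 × (1-C) × (1-K) = 255 × 0.92 × 0.72 = 168.912 → 169
G = 255 × (1-M) × (1-K) = 255 × 0.74 × 0.72 = 135.864 → 136
B = 255 × (1-Y) × (1-K) = 255 × 0.25 × 0.72 = 45.9 → 46
= RGB(169, 136, 46)


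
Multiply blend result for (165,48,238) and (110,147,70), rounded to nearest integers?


Multiply: C = A×B/255, rounded to nearest integer
R: 165×110/255 = 18150/255 ≈ 71.176 → 71
G: 48×147/255 = 7056/255 ≈ 27.671 → 28
B: 238×70/255 = 16660/255 ≈ 65.333 → 65
= RGB(71, 28, 65)


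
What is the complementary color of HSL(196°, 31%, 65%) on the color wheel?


Complement = opposite side of color wheel = hue + 180°
H' = (196 + 180) mod 360 = 16°
S and L unchanged.
= HSL(16°, 31%, 65%)


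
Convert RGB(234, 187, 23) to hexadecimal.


R = 234 → EA (hex)
G = 187 → BB (hex)
B = 23 → 17 (hex)
Hex = #EABB17


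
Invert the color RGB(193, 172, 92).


Invert: (255-R, 255-G, 255-B)
R: 255-193 = 62
G: 255-172 = 83
B: 255-92 = 163
= RGB(62, 83, 163)


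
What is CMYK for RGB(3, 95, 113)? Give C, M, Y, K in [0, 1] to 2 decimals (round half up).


R'=3/255≈0.0118, G'=95/255≈0.3725, B'=113/255≈0.4431
K = 1 - max(R',G',B') = 1 - 113/255 = 142/255 = 0.55686… → 0.56
(1-R'-K)/(1-K) simplifies to (max-R)/max with max = 113:
C = (113-3)/113 = 110/113 = 0.97345… → 0.97
M = (113-95)/113 = 18/113 = 0.15929… → 0.16
Y = (113-113)/113 = 0/113 = 0 → 0.00
= CMYK(0.97, 0.16, 0.00, 0.56)


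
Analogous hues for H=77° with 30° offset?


Base hue: 77°
Left analog: (77 - 30) mod 360 = 47°
Right analog: (77 + 30) mod 360 = 107°
Analogous hues = 47° and 107°


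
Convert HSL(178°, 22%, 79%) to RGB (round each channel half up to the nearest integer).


H=178°, S=0.22, L=0.79
C = (1-|2L-1|)×S = (1-|0.58|)×0.22 = 0.0924
H' = H/60 = 178/60 ≈ 2.9667; X = C×(1-|H' mod 2 - 1|) = 0.08932
m = L - C/2 = 0.79 - 0.0462 = 0.7438
Sector ⌊H'⌋ = 2 → (R',G',B') = (0.0, 0.0924, 0.08932)
RGB = ((R'+m)×255, (G'+m)×255, (B'+m)×255) = (189.669, 213.231, 212.4456)
Round half up → RGB(190, 213, 212)


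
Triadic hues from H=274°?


Triadic: equally spaced at 120° intervals
H1 = 274°
H2 = (274 + 120) mod 360 = 34°
H3 = (274 + 240) mod 360 = 154°
Triadic = 274°, 34°, 154°


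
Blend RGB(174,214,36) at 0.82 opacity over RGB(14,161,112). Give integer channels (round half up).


C = α×F + (1-α)×B, with 1-α = 0.18
R: 0.82×174 + 0.18×14 = 142.68 + 2.52 = 145.20 → 145
G: 0.82×214 + 0.18×161 = 175.48 + 28.98 = 204.46 → 204
B: 0.82×36 + 0.18×112 = 29.52 + 20.16 = 49.68 → 50
= RGB(145, 204, 50)


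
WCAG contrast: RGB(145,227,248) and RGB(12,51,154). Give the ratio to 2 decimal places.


Linearize each sRGB channel c=v/255: c/12.92 if c ≤ 0.04045 else ((c+0.055)/1.055)^2.4
L = 0.2126×R_lin + 0.7152×G_lin + 0.0722×B_lin
Color 1 (145,227,248):
  R=145: 145/255≈0.5686 > 0.04045 → ((0.5686+0.055)/1.055)^2.4 ≈ 0.28315
  G=227: 227/255≈0.8902 > 0.04045 → ((0.8902+0.055)/1.055)^2.4 ≈ 0.76815
  B=248: 248/255≈0.9725 > 0.04045 → ((0.9725+0.055)/1.055)^2.4 ≈ 0.93869
  L1 = 0.2126×0.28315 + 0.7152×0.76815 + 0.0722×0.93869 ≈ 0.67735
Color 2 (12,51,154):
  R=12: 12/255≈0.0471 > 0.04045 → ((0.0471+0.055)/1.055)^2.4 ≈ 0.00368
  G=51: 51/255≈0.2000 > 0.04045 → ((0.2000+0.055)/1.055)^2.4 ≈ 0.03310
  B=154: 154/255≈0.6039 > 0.04045 → ((0.6039+0.055)/1.055)^2.4 ≈ 0.32314
  L2 = 0.2126×0.00368 + 0.7152×0.03310 + 0.0722×0.32314 ≈ 0.04779
Lighter = 0.67735, Darker = 0.04779
Ratio = (L_lighter + 0.05) / (L_darker + 0.05)
Ratio = (0.67735 + 0.05) / (0.04779 + 0.05) = 0.72735 / 0.09779 ≈ 7.4380
Ratio ≈ 7.44:1


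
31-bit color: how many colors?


Colors = 2^bits = 2^31
= 2,147,483,648 colors


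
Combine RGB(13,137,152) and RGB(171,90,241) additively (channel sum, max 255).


Additive: each channel = min(255, C₁+C₂)
R: 13+171 = 184 → 184
G: 137+90 = 227 → 227
B: 152+241 = 393 → 255
= RGB(184, 227, 255)


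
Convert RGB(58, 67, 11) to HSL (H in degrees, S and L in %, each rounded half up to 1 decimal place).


Normalize: R'=58/255≈0.2275, G'=67/255≈0.2627, B'=11/255≈0.0431
Max=67/255, Min=11/255, Δ=Max-Min=56/255
L = (Max+Min)/2 = (67+11)/510 = 78/510 = 0.15294… → L = 15.3%
L ≤ 0.5 → S = Δ/(Max+Min) = 56/(67+11) = 56/78 = 0.71794… → S = 71.8%
(the 1/255 factors cancel in S and H, so raw channel differences can be used)
Max is G' → H = 60 × ((B-R)/Δ + 2) = 60 × ((11-58)/56 + 2)
  -47/56 + 2 = -0.8392… + 2 = 1.1607…
  H = 60 × 1.1607… = 69.642…° → H = 69.6°
= HSL(69.6°, 71.8%, 15.3%)


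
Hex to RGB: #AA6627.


AA → 170 (R)
66 → 102 (G)
27 → 39 (B)
= RGB(170, 102, 39)


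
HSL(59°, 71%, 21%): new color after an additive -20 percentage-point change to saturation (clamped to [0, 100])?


Original S = 71%
Adjustment = -20 percentage points
New S = 71 + (-20) = 51
Clamp to [0, 100] → 51
= HSL(59°, 51%, 21%)


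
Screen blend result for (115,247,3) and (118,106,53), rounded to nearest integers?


Screen: C = 255 - (255-A)×(255-B)/255, rounded to nearest integer
R: 255 - (255-115)×(255-118)/255 = 255 - 19180/255 ≈ 255 - 75.216 = 179.784 → 180
G: 255 - (255-247)×(255-106)/255 = 255 - 1192/255 ≈ 255 - 4.675 = 250.325 → 250
B: 255 - (255-3)×(255-53)/255 = 255 - 50904/255 ≈ 255 - 199.624 = 55.376 → 55
= RGB(180, 250, 55)
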